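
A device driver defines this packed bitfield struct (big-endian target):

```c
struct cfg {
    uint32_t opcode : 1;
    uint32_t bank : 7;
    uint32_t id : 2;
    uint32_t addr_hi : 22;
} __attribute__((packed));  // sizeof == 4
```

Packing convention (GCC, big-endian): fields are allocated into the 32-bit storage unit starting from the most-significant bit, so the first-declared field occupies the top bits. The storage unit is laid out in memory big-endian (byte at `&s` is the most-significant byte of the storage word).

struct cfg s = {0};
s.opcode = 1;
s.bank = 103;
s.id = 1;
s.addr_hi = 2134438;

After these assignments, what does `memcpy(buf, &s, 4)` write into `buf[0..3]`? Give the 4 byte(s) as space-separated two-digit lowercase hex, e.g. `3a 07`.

[31+:1] opcode=1 & 0x1 = 0x1; word=0x80000000
[24+:7] bank=103 & 0x7f = 0x67; word=0xe7000000
[22+:2] id=1 & 0x3 = 0x1; word=0xe7400000
[0+:22] addr_hi=2134438 & 0x3fffff = 0x2091a6; word=0xe76091a6
word = 0xe76091a6 → big-endian bytes:
  [0]=0xe7  [1]=0x60  [2]=0x91  [3]=0xa6

e7 60 91 a6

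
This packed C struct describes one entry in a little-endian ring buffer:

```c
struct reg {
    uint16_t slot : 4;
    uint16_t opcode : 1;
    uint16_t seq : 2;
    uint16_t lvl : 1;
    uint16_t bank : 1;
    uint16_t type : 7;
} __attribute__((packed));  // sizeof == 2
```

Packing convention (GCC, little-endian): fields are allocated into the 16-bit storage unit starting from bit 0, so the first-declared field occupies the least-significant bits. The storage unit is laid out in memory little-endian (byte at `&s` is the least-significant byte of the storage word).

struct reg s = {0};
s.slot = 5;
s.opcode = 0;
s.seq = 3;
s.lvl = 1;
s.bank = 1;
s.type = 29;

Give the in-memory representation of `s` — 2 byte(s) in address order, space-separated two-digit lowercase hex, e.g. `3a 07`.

e5 3b

[0+:4] slot=5 & 0xf = 0x5; word=0x0005
[4+:1] opcode=0 & 0x1 = 0x0; word=0x0005
[5+:2] seq=3 & 0x3 = 0x3; word=0x0065
[7+:1] lvl=1 & 0x1 = 0x1; word=0x00e5
[8+:1] bank=1 & 0x1 = 0x1; word=0x01e5
[9+:7] type=29 & 0x7f = 0x1d; word=0x3be5
word = 0x3be5 → little-endian bytes:
  [0]=0xe5  [1]=0x3b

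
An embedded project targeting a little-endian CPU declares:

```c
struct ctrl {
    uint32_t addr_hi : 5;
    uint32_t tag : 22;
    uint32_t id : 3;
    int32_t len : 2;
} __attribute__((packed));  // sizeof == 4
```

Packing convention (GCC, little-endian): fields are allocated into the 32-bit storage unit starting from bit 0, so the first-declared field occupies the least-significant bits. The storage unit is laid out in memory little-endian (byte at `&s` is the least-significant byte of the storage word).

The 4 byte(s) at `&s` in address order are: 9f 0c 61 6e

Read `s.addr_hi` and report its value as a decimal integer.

[0]=0x9f [1]=0x0c [2]=0x61 [3]=0x6e (little-endian) → word 0x6e610c9f
addr_hi [0+:5] = (word>>0) & 0x1f = 31  ←
tag [5+:22] = (word>>5) & 0x3fffff = 3344484
id [27+:3] = (word>>27) & 0x7 = 5
len [30+:2] = (word>>30) & 0x3 = 1

31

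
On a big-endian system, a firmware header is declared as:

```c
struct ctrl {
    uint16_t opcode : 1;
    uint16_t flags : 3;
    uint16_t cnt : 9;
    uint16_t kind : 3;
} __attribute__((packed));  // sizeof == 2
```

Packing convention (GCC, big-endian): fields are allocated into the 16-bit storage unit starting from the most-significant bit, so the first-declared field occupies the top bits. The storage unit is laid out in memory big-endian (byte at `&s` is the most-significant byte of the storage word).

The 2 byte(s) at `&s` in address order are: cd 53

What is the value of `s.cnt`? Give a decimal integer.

426

[0]=0xcd [1]=0x53 (big-endian) → word 0xcd53
opcode [15+:1] = (word>>15) & 0x1 = 1
flags [12+:3] = (word>>12) & 0x7 = 4
cnt [3+:9] = (word>>3) & 0x1ff = 426  ←
kind [0+:3] = (word>>0) & 0x7 = 3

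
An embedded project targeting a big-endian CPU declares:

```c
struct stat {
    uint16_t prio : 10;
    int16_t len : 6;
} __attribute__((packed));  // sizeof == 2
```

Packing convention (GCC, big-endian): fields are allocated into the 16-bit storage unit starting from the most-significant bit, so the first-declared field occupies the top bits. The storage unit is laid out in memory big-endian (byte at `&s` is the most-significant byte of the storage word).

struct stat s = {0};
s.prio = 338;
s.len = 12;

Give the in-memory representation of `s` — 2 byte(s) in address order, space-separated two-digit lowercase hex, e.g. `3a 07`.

54 8c

prio (10b) val=338 bits=0x152 at bit 6: 0x5480
len (6b) val=12 bits=0xc at bit 0: 0x548c
word = 0x548c → big-endian bytes:
  [0]=0x54  [1]=0x8c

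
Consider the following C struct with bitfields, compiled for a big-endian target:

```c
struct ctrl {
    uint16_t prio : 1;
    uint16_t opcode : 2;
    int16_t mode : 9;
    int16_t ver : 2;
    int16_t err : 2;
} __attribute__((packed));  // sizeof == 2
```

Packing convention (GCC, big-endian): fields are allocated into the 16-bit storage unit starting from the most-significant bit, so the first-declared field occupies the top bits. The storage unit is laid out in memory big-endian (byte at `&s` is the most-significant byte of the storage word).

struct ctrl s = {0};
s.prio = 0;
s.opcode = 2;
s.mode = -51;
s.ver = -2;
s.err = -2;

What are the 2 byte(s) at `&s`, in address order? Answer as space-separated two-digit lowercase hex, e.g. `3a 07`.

5c da

prio:1 = 0 → 0x0 << 15 → word 0x0000
opcode:2 = 2 → 0x2 << 13 → word 0x4000
mode:9 = -51 → 0x1cd << 4 → word 0x5cd0
ver:2 = -2 → 0x2 << 2 → word 0x5cd8
err:2 = -2 → 0x2 << 0 → word 0x5cda
word = 0x5cda → big-endian bytes:
  [0]=0x5c  [1]=0xda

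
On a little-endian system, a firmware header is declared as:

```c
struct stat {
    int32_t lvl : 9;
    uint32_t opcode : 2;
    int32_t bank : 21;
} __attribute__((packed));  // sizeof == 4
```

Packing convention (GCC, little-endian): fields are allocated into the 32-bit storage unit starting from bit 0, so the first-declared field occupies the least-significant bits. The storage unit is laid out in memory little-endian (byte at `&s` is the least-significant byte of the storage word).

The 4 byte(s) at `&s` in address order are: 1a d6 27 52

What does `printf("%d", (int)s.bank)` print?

[0]=0x1a [1]=0xd6 [2]=0x27 [3]=0x52 (little-endian) → word 0x5227d61a
lvl:9 @ bit 0 → (0x5227d61a>>0)&0x1ff = 0x1a
opcode:2 @ bit 9 → (0x5227d61a>>9)&0x3 = 0x3
bank:21 @ bit 11 → (0x5227d61a>>11)&0x1fffff = 0xa44fa  ←
bank signed 21b, MSB=0: value = 673018

673018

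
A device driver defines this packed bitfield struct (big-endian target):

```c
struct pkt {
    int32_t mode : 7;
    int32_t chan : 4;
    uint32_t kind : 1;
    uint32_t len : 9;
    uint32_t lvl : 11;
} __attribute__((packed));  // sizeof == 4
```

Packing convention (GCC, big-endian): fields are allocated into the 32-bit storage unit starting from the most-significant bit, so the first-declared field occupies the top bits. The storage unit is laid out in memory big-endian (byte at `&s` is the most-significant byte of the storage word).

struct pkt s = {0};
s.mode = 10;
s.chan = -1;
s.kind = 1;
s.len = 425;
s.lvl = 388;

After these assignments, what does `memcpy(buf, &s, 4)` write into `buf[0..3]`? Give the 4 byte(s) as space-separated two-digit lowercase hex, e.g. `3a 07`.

[25+:7] mode=10 & 0x7f = 0xa; word=0x14000000
[21+:4] chan=-1 & 0xf = 0xf; word=0x15e00000
[20+:1] kind=1 & 0x1 = 0x1; word=0x15f00000
[11+:9] len=425 & 0x1ff = 0x1a9; word=0x15fd4800
[0+:11] lvl=388 & 0x7ff = 0x184; word=0x15fd4984
word = 0x15fd4984 → big-endian bytes:
  [0]=0x15  [1]=0xfd  [2]=0x49  [3]=0x84

15 fd 49 84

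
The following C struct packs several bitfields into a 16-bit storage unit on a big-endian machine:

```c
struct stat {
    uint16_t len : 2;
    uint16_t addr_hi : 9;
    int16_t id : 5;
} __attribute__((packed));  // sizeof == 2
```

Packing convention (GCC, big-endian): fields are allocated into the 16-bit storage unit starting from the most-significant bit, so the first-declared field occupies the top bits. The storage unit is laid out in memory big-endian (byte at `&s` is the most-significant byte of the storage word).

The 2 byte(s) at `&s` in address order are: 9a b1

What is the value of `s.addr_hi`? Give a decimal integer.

213

[0]=0x9a [1]=0xb1 (big-endian) → word 0x9ab1
len:2 @ bit 14 → (0x9ab1>>14)&0x3 = 0x2
addr_hi:9 @ bit 5 → (0x9ab1>>5)&0x1ff = 0xd5  ←
id:5 @ bit 0 → (0x9ab1>>0)&0x1f = 0x11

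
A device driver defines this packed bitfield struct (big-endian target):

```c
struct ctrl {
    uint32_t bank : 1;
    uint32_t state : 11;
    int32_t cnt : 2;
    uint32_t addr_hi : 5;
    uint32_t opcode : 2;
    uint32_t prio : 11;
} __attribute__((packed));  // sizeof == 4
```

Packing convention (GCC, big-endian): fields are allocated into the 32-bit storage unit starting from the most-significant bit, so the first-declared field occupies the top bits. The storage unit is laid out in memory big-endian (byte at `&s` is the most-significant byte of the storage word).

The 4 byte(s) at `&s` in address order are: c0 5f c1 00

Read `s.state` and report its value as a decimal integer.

[0]=0xc0 [1]=0x5f [2]=0xc1 [3]=0x00 (big-endian) → word 0xc05fc100
bank:1 @ bit 31 → (0xc05fc100>>31)&0x1 = 0x1
state:11 @ bit 20 → (0xc05fc100>>20)&0x7ff = 0x405  ←
cnt:2 @ bit 18 → (0xc05fc100>>18)&0x3 = 0x3
addr_hi:5 @ bit 13 → (0xc05fc100>>13)&0x1f = 0x1e
opcode:2 @ bit 11 → (0xc05fc100>>11)&0x3 = 0x0
prio:11 @ bit 0 → (0xc05fc100>>0)&0x7ff = 0x100

1029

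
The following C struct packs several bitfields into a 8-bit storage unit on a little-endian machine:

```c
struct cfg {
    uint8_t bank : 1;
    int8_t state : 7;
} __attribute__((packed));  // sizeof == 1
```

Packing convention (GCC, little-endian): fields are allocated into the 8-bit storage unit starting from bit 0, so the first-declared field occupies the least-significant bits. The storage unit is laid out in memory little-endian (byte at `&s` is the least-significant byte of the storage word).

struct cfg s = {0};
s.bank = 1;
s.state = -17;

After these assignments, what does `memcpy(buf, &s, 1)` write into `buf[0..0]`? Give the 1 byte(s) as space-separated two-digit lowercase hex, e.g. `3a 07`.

df

[0+:1] bank=1 & 0x1 = 0x1; word=0x01
[1+:7] state=-17 & 0x7f = 0x6f; word=0xdf
word = 0xdf → little-endian bytes:
  [0]=0xdf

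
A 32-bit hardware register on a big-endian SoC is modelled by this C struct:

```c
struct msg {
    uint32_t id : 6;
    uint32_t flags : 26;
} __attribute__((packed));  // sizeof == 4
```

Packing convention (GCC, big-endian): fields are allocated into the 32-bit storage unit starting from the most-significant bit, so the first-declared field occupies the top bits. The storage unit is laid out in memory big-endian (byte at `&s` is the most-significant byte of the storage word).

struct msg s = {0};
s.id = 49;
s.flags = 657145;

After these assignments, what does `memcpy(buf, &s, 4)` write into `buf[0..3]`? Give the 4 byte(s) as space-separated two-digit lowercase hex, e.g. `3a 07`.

c4 0a 06 f9

[26+:6] id=49 & 0x3f = 0x31; word=0xc4000000
[0+:26] flags=657145 & 0x3ffffff = 0xa06f9; word=0xc40a06f9
word = 0xc40a06f9 → big-endian bytes:
  [0]=0xc4  [1]=0x0a  [2]=0x06  [3]=0xf9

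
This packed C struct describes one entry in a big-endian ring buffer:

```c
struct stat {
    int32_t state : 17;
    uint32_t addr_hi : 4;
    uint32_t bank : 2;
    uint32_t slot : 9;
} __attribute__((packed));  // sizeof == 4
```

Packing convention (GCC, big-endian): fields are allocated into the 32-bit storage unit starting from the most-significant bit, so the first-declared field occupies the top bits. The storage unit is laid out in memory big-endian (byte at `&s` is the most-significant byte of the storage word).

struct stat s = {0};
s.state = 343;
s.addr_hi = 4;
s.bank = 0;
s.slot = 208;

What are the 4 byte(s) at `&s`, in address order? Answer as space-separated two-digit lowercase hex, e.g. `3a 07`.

state (17b) val=343 bits=0x157 at bit 15: 0x00ab8000
addr_hi (4b) val=4 bits=0x4 at bit 11: 0x00aba000
bank (2b) val=0 bits=0x0 at bit 9: 0x00aba000
slot (9b) val=208 bits=0xd0 at bit 0: 0x00aba0d0
word = 0x00aba0d0 → big-endian bytes:
  [0]=0x00  [1]=0xab  [2]=0xa0  [3]=0xd0

00 ab a0 d0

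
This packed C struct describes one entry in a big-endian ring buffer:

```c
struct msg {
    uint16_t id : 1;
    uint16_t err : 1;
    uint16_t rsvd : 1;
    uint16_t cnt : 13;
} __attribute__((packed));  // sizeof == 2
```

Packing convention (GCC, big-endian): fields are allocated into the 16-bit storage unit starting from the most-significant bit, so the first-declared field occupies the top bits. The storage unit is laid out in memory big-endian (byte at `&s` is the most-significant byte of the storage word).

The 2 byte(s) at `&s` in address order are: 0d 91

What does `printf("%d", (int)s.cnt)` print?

[0]=0x0d [1]=0x91 (big-endian) → word 0x0d91
id [15+:1] = (word>>15) & 0x1 = 0
err [14+:1] = (word>>14) & 0x1 = 0
rsvd [13+:1] = (word>>13) & 0x1 = 0
cnt [0+:13] = (word>>0) & 0x1fff = 3473  ←

3473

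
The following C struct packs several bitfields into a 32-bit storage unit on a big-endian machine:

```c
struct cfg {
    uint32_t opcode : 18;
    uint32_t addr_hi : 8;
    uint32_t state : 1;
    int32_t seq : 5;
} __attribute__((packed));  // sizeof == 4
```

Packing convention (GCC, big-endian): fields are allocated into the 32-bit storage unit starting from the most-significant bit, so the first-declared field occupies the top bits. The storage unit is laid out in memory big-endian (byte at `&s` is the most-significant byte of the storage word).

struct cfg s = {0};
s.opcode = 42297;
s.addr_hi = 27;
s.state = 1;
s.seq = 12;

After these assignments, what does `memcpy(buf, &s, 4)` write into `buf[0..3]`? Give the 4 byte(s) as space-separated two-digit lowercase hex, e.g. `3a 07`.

opcode (18b) val=42297 bits=0xa539 at bit 14: 0x294e4000
addr_hi (8b) val=27 bits=0x1b at bit 6: 0x294e46c0
state (1b) val=1 bits=0x1 at bit 5: 0x294e46e0
seq (5b) val=12 bits=0xc at bit 0: 0x294e46ec
word = 0x294e46ec → big-endian bytes:
  [0]=0x29  [1]=0x4e  [2]=0x46  [3]=0xec

29 4e 46 ec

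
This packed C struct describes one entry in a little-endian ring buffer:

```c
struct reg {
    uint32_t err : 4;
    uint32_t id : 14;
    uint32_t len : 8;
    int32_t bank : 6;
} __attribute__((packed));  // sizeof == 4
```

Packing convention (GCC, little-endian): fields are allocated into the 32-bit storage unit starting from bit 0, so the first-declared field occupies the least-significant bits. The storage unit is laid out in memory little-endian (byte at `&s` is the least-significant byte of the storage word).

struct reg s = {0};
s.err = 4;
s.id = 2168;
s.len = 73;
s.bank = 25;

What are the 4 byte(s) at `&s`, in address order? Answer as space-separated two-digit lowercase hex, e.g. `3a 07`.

[0+:4] err=4 & 0xf = 0x4; word=0x00000004
[4+:14] id=2168 & 0x3fff = 0x878; word=0x00008784
[18+:8] len=73 & 0xff = 0x49; word=0x01248784
[26+:6] bank=25 & 0x3f = 0x19; word=0x65248784
word = 0x65248784 → little-endian bytes:
  [0]=0x84  [1]=0x87  [2]=0x24  [3]=0x65

84 87 24 65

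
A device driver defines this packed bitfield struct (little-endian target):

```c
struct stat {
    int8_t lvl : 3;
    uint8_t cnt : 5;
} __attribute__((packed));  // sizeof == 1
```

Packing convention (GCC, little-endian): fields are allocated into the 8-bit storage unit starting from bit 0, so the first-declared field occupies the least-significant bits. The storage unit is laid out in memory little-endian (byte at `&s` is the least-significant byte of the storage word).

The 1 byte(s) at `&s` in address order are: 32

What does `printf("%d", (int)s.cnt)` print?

[0]=0x32 (little-endian) → word 0x32
lvl [0+:3] = (word>>0) & 0x7 = 2
cnt [3+:5] = (word>>3) & 0x1f = 6  ←

6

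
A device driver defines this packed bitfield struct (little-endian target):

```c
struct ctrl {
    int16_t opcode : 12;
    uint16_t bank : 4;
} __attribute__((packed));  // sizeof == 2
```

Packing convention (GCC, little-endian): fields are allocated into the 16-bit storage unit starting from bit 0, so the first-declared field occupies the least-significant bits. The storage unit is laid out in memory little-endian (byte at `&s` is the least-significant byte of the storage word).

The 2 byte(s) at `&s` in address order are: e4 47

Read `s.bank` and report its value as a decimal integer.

4

[0]=0xe4 [1]=0x47 (little-endian) → word 0x47e4
opcode [0+:12] = (word>>0) & 0xfff = 2020
bank [12+:4] = (word>>12) & 0xf = 4  ←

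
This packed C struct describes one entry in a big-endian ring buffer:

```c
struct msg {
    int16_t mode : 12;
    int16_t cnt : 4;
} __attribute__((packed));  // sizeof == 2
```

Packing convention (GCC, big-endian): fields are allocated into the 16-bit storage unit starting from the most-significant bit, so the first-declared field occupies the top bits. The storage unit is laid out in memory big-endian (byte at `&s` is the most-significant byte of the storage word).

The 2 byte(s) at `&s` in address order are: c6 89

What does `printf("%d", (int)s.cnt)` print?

[0]=0xc6 [1]=0x89 (big-endian) → word 0xc689
mode [4+:12] = (word>>4) & 0xfff = 3176
cnt [0+:4] = (word>>0) & 0xf = 9  ←
cnt signed 4b, MSB=1: 9 - 16 = -7

-7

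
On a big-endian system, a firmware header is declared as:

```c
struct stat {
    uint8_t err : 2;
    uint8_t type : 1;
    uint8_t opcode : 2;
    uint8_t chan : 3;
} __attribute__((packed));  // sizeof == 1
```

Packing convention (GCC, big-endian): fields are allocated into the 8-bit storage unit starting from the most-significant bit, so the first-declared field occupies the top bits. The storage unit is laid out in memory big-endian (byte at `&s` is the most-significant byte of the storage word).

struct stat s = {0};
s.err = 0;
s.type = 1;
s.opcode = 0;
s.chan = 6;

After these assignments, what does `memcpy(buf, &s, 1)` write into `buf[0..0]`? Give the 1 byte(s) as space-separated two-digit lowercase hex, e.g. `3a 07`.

26

err:2 = 0 → 0x0 << 6 → word 0x00
type:1 = 1 → 0x1 << 5 → word 0x20
opcode:2 = 0 → 0x0 << 3 → word 0x20
chan:3 = 6 → 0x6 << 0 → word 0x26
word = 0x26 → big-endian bytes:
  [0]=0x26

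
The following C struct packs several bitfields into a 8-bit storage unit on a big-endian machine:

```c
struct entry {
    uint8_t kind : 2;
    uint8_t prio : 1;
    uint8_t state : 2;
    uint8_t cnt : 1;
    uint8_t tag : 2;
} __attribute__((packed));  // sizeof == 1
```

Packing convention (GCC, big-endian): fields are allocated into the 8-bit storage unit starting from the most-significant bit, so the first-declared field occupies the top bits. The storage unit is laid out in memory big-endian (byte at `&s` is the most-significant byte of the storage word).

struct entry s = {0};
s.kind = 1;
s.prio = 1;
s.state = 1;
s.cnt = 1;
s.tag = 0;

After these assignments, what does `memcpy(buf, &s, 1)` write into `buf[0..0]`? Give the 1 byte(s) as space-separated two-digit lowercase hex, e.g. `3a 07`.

6c

[6+:2] kind=1 & 0x3 = 0x1; word=0x40
[5+:1] prio=1 & 0x1 = 0x1; word=0x60
[3+:2] state=1 & 0x3 = 0x1; word=0x68
[2+:1] cnt=1 & 0x1 = 0x1; word=0x6c
[0+:2] tag=0 & 0x3 = 0x0; word=0x6c
word = 0x6c → big-endian bytes:
  [0]=0x6c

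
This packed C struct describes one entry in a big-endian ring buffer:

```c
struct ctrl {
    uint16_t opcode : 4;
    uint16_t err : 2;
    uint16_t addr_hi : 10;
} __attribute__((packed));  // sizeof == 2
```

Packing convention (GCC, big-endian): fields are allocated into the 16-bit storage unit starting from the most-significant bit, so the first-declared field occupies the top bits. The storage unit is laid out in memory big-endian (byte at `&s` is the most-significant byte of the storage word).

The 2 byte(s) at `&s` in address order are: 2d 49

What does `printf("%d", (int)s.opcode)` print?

[0]=0x2d [1]=0x49 (big-endian) → word 0x2d49
opcode [12+:4] = (word>>12) & 0xf = 2  ←
err [10+:2] = (word>>10) & 0x3 = 3
addr_hi [0+:10] = (word>>0) & 0x3ff = 329

2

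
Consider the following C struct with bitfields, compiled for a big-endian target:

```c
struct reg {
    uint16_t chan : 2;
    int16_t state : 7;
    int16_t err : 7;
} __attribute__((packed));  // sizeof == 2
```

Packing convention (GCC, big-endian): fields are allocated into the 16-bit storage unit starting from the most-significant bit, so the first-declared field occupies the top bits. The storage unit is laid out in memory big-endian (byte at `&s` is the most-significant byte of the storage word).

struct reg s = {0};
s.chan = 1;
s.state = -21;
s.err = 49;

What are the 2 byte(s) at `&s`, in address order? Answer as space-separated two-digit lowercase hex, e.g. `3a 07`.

75 b1

chan (2b) val=1 bits=0x1 at bit 14: 0x4000
state (7b) val=-21 bits=0x6b at bit 7: 0x7580
err (7b) val=49 bits=0x31 at bit 0: 0x75b1
word = 0x75b1 → big-endian bytes:
  [0]=0x75  [1]=0xb1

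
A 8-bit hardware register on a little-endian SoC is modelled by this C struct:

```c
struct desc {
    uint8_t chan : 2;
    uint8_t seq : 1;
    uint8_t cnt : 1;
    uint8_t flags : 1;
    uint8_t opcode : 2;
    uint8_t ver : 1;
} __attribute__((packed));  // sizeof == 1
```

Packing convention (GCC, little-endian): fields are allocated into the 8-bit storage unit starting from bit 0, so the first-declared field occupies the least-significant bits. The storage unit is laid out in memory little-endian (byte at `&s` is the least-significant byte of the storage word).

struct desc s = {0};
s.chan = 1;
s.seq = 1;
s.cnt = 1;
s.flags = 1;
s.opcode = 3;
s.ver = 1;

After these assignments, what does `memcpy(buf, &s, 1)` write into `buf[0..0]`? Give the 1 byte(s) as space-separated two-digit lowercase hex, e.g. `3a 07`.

chan (2b) val=1 bits=0x1 at bit 0: 0x01
seq (1b) val=1 bits=0x1 at bit 2: 0x05
cnt (1b) val=1 bits=0x1 at bit 3: 0x0d
flags (1b) val=1 bits=0x1 at bit 4: 0x1d
opcode (2b) val=3 bits=0x3 at bit 5: 0x7d
ver (1b) val=1 bits=0x1 at bit 7: 0xfd
word = 0xfd → little-endian bytes:
  [0]=0xfd

fd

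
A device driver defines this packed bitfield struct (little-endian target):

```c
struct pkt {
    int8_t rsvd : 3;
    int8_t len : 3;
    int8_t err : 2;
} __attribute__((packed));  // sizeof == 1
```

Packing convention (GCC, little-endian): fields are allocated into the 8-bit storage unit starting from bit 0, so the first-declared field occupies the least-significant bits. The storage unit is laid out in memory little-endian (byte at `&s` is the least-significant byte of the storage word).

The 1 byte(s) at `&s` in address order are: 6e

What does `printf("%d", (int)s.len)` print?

[0]=0x6e (little-endian) → word 0x6e
rsvd:3 @ bit 0 → (0x6e>>0)&0x7 = 0x6
len:3 @ bit 3 → (0x6e>>3)&0x7 = 0x5  ←
err:2 @ bit 6 → (0x6e>>6)&0x3 = 0x1
len signed 3b, MSB=1: 5 - 8 = -3

-3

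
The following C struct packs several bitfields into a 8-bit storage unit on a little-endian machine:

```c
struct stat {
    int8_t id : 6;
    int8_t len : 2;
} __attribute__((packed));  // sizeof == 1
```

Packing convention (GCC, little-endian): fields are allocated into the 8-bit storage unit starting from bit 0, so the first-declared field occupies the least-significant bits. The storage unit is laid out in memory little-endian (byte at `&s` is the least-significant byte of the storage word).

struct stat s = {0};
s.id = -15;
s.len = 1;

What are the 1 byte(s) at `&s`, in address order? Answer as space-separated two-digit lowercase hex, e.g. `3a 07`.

id (6b) val=-15 bits=0x31 at bit 0: 0x31
len (2b) val=1 bits=0x1 at bit 6: 0x71
word = 0x71 → little-endian bytes:
  [0]=0x71

71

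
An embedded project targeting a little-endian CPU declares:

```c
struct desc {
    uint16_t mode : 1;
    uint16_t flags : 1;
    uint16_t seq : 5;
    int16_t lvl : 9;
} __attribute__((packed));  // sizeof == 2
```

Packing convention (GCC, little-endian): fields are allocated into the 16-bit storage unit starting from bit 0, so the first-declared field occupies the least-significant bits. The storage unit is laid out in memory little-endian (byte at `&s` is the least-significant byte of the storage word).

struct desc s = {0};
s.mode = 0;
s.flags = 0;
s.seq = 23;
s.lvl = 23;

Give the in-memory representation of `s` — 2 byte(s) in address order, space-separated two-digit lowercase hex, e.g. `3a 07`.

mode (1b) val=0 bits=0x0 at bit 0: 0x0000
flags (1b) val=0 bits=0x0 at bit 1: 0x0000
seq (5b) val=23 bits=0x17 at bit 2: 0x005c
lvl (9b) val=23 bits=0x17 at bit 7: 0x0bdc
word = 0x0bdc → little-endian bytes:
  [0]=0xdc  [1]=0x0b

dc 0b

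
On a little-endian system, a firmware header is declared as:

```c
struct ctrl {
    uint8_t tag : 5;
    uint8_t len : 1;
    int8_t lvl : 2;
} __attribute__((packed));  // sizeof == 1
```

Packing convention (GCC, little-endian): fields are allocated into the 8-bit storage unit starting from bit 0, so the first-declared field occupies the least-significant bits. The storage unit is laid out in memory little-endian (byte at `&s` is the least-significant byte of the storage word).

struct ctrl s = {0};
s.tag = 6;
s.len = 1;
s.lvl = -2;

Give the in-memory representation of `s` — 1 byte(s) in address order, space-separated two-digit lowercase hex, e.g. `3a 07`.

[0+:5] tag=6 & 0x1f = 0x6; word=0x06
[5+:1] len=1 & 0x1 = 0x1; word=0x26
[6+:2] lvl=-2 & 0x3 = 0x2; word=0xa6
word = 0xa6 → little-endian bytes:
  [0]=0xa6

a6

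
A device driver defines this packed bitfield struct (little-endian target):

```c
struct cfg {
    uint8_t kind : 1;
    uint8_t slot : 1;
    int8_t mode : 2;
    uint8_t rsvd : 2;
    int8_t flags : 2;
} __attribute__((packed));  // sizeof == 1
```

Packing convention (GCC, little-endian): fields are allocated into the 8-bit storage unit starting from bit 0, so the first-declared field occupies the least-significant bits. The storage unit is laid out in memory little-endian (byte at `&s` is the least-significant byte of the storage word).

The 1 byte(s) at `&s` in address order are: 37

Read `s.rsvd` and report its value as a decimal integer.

3

[0]=0x37 (little-endian) → word 0x37
kind [0+:1] = (word>>0) & 0x1 = 1
slot [1+:1] = (word>>1) & 0x1 = 1
mode [2+:2] = (word>>2) & 0x3 = 1
rsvd [4+:2] = (word>>4) & 0x3 = 3  ←
flags [6+:2] = (word>>6) & 0x3 = 0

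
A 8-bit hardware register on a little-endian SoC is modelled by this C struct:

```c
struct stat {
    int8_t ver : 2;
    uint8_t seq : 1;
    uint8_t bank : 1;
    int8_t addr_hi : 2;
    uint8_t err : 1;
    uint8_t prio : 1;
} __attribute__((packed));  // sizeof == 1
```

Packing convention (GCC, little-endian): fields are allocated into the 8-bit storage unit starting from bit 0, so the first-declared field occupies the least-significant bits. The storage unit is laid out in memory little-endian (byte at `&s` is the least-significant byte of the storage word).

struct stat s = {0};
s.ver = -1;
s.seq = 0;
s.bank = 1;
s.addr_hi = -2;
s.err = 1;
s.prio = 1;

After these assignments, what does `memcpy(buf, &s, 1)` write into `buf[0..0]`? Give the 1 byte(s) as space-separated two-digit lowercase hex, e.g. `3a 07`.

eb

ver:2 = -1 → 0x3 << 0 → word 0x03
seq:1 = 0 → 0x0 << 2 → word 0x03
bank:1 = 1 → 0x1 << 3 → word 0x0b
addr_hi:2 = -2 → 0x2 << 4 → word 0x2b
err:1 = 1 → 0x1 << 6 → word 0x6b
prio:1 = 1 → 0x1 << 7 → word 0xeb
word = 0xeb → little-endian bytes:
  [0]=0xeb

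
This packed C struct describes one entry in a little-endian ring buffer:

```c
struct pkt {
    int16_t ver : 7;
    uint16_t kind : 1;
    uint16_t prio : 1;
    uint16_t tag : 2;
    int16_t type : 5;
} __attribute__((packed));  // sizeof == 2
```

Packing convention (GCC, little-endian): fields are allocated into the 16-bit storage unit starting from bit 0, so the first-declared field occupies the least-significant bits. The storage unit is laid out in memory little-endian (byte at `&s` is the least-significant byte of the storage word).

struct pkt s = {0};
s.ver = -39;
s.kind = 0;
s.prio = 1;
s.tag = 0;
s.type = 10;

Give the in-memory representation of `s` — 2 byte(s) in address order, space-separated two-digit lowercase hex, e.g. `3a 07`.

59 51

ver (7b) val=-39 bits=0x59 at bit 0: 0x0059
kind (1b) val=0 bits=0x0 at bit 7: 0x0059
prio (1b) val=1 bits=0x1 at bit 8: 0x0159
tag (2b) val=0 bits=0x0 at bit 9: 0x0159
type (5b) val=10 bits=0xa at bit 11: 0x5159
word = 0x5159 → little-endian bytes:
  [0]=0x59  [1]=0x51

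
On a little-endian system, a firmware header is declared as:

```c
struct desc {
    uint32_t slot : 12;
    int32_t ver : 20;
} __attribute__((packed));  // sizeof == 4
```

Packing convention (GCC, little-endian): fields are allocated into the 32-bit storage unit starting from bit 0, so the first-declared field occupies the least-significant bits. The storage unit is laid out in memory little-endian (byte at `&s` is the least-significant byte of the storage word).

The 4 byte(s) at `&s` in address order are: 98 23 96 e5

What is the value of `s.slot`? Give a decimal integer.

[0]=0x98 [1]=0x23 [2]=0x96 [3]=0xe5 (little-endian) → word 0xe5962398
slot [0+:12] = (word>>0) & 0xfff = 920  ←
ver [12+:20] = (word>>12) & 0xfffff = 940386

920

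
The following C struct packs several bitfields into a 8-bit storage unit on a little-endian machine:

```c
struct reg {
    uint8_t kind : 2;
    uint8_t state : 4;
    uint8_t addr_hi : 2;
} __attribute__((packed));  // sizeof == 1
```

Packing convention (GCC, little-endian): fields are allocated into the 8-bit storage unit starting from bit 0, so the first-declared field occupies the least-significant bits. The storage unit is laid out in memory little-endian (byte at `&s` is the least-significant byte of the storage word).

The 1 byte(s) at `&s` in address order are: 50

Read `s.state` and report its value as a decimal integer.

[0]=0x50 (little-endian) → word 0x50
kind [0+:2] = (word>>0) & 0x3 = 0
state [2+:4] = (word>>2) & 0xf = 4  ←
addr_hi [6+:2] = (word>>6) & 0x3 = 1

4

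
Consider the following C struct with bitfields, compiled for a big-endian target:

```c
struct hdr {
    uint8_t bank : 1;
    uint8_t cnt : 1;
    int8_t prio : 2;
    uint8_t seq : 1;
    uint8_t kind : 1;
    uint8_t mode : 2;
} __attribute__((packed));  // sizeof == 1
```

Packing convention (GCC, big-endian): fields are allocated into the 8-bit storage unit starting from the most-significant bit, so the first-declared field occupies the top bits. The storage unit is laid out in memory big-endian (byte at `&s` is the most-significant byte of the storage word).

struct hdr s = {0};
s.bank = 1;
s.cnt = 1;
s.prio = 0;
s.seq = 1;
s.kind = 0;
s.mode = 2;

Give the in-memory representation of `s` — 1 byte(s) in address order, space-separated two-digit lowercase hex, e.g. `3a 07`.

ca

bank:1 = 1 → 0x1 << 7 → word 0x80
cnt:1 = 1 → 0x1 << 6 → word 0xc0
prio:2 = 0 → 0x0 << 4 → word 0xc0
seq:1 = 1 → 0x1 << 3 → word 0xc8
kind:1 = 0 → 0x0 << 2 → word 0xc8
mode:2 = 2 → 0x2 << 0 → word 0xca
word = 0xca → big-endian bytes:
  [0]=0xca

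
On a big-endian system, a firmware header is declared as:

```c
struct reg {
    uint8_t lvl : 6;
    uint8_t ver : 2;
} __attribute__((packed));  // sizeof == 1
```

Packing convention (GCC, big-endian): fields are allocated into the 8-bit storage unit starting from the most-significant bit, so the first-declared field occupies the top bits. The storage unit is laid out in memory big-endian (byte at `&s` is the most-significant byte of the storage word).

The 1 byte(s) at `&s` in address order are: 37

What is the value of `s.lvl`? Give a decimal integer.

[0]=0x37 (big-endian) → word 0x37
lvl:6 @ bit 2 → (0x37>>2)&0x3f = 0xd  ←
ver:2 @ bit 0 → (0x37>>0)&0x3 = 0x3

13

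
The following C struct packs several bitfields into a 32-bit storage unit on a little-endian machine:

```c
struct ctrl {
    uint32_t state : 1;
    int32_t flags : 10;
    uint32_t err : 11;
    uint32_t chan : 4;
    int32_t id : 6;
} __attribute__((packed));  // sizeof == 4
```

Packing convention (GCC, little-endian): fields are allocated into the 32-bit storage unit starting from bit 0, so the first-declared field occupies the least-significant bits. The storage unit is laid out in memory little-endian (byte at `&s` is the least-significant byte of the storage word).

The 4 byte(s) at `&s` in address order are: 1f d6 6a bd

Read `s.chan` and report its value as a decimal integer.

[0]=0x1f [1]=0xd6 [2]=0x6a [3]=0xbd (little-endian) → word 0xbd6ad61f
state:1 @ bit 0 → (0xbd6ad61f>>0)&0x1 = 0x1
flags:10 @ bit 1 → (0xbd6ad61f>>1)&0x3ff = 0x30f
err:11 @ bit 11 → (0xbd6ad61f>>11)&0x7ff = 0x55a
chan:4 @ bit 22 → (0xbd6ad61f>>22)&0xf = 0x5  ←
id:6 @ bit 26 → (0xbd6ad61f>>26)&0x3f = 0x2f

5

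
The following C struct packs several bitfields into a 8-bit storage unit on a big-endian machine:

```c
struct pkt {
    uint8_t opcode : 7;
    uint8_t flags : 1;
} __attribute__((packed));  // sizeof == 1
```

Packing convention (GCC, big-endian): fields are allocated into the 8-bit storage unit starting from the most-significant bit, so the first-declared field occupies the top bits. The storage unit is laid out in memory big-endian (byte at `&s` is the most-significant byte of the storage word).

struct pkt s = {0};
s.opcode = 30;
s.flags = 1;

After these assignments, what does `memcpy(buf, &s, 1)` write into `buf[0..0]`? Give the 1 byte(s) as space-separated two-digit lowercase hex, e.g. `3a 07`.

3d

[1+:7] opcode=30 & 0x7f = 0x1e; word=0x3c
[0+:1] flags=1 & 0x1 = 0x1; word=0x3d
word = 0x3d → big-endian bytes:
  [0]=0x3d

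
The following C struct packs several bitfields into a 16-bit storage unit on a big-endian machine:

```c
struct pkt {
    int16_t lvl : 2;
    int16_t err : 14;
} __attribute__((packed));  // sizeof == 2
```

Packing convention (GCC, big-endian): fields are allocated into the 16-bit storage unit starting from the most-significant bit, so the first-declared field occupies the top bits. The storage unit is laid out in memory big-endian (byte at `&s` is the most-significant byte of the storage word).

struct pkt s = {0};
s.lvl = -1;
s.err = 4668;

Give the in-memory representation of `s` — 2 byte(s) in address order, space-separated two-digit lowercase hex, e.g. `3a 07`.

lvl:2 = -1 → 0x3 << 14 → word 0xc000
err:14 = 4668 → 0x123c << 0 → word 0xd23c
word = 0xd23c → big-endian bytes:
  [0]=0xd2  [1]=0x3c

d2 3c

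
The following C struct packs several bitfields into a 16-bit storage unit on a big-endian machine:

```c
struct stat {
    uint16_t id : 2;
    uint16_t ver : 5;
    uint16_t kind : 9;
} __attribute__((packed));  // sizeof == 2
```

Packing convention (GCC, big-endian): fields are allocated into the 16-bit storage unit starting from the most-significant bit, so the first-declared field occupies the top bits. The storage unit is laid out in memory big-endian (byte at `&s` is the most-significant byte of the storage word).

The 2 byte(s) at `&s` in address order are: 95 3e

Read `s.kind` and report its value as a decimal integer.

318

[0]=0x95 [1]=0x3e (big-endian) → word 0x953e
id [14+:2] = (word>>14) & 0x3 = 2
ver [9+:5] = (word>>9) & 0x1f = 10
kind [0+:9] = (word>>0) & 0x1ff = 318  ←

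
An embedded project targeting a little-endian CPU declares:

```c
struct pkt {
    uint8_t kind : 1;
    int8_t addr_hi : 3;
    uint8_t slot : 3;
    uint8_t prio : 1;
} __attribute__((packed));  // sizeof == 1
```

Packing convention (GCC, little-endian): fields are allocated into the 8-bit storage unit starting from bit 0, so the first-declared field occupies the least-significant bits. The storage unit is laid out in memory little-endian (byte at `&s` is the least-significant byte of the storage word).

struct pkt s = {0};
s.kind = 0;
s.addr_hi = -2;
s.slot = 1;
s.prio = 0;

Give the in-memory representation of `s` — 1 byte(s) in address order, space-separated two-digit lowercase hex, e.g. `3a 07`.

1c

[0+:1] kind=0 & 0x1 = 0x0; word=0x00
[1+:3] addr_hi=-2 & 0x7 = 0x6; word=0x0c
[4+:3] slot=1 & 0x7 = 0x1; word=0x1c
[7+:1] prio=0 & 0x1 = 0x0; word=0x1c
word = 0x1c → little-endian bytes:
  [0]=0x1c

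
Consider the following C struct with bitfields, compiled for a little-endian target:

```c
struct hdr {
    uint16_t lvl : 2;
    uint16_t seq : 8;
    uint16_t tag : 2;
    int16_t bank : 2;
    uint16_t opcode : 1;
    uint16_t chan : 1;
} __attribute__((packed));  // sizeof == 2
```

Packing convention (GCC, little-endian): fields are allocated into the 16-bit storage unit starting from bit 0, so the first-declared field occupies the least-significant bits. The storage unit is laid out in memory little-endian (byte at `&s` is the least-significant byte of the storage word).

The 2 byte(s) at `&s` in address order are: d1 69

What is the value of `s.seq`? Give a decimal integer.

116

[0]=0xd1 [1]=0x69 (little-endian) → word 0x69d1
lvl:2 @ bit 0 → (0x69d1>>0)&0x3 = 0x1
seq:8 @ bit 2 → (0x69d1>>2)&0xff = 0x74  ←
tag:2 @ bit 10 → (0x69d1>>10)&0x3 = 0x2
bank:2 @ bit 12 → (0x69d1>>12)&0x3 = 0x2
opcode:1 @ bit 14 → (0x69d1>>14)&0x1 = 0x1
chan:1 @ bit 15 → (0x69d1>>15)&0x1 = 0x0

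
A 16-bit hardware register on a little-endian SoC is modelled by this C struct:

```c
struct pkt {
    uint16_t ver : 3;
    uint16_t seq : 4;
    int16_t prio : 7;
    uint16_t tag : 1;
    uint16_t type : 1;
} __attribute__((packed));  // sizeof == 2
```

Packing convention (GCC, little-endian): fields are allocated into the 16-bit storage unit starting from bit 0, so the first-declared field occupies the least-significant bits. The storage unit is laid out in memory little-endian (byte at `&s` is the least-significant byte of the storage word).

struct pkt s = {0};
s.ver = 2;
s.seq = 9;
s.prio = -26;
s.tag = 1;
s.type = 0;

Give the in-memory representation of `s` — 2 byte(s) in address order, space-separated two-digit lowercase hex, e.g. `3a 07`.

ver (3b) val=2 bits=0x2 at bit 0: 0x0002
seq (4b) val=9 bits=0x9 at bit 3: 0x004a
prio (7b) val=-26 bits=0x66 at bit 7: 0x334a
tag (1b) val=1 bits=0x1 at bit 14: 0x734a
type (1b) val=0 bits=0x0 at bit 15: 0x734a
word = 0x734a → little-endian bytes:
  [0]=0x4a  [1]=0x73

4a 73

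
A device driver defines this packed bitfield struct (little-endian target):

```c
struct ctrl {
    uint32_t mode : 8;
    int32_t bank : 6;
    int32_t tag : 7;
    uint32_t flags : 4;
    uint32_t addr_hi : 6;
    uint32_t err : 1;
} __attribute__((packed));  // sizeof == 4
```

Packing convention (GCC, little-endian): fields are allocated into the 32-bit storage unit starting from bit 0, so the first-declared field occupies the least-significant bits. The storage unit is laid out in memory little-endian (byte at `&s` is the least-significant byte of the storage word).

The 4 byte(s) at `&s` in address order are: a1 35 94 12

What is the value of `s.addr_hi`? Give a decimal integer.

9

[0]=0xa1 [1]=0x35 [2]=0x94 [3]=0x12 (little-endian) → word 0x129435a1
mode:8 @ bit 0 → (0x129435a1>>0)&0xff = 0xa1
bank:6 @ bit 8 → (0x129435a1>>8)&0x3f = 0x35
tag:7 @ bit 14 → (0x129435a1>>14)&0x7f = 0x50
flags:4 @ bit 21 → (0x129435a1>>21)&0xf = 0x4
addr_hi:6 @ bit 25 → (0x129435a1>>25)&0x3f = 0x9  ←
err:1 @ bit 31 → (0x129435a1>>31)&0x1 = 0x0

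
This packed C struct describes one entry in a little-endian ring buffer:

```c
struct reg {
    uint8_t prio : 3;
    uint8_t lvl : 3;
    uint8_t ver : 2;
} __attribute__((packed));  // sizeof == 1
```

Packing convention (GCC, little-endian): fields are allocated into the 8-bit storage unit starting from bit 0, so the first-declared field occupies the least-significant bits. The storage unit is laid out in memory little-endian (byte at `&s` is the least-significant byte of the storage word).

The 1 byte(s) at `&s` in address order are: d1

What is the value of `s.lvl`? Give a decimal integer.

2

[0]=0xd1 (little-endian) → word 0xd1
prio [0+:3] = (word>>0) & 0x7 = 1
lvl [3+:3] = (word>>3) & 0x7 = 2  ←
ver [6+:2] = (word>>6) & 0x3 = 3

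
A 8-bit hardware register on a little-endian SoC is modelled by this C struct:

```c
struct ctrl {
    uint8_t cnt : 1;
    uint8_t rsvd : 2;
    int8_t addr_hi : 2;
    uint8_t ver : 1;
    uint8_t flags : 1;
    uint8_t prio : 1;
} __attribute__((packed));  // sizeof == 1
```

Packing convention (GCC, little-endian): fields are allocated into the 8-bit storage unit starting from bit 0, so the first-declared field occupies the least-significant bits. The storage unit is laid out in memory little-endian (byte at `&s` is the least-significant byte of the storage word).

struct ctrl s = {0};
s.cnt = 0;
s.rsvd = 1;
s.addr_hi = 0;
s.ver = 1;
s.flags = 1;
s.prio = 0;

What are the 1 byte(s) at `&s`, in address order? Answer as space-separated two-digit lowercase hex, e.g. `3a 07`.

cnt:1 = 0 → 0x0 << 0 → word 0x00
rsvd:2 = 1 → 0x1 << 1 → word 0x02
addr_hi:2 = 0 → 0x0 << 3 → word 0x02
ver:1 = 1 → 0x1 << 5 → word 0x22
flags:1 = 1 → 0x1 << 6 → word 0x62
prio:1 = 0 → 0x0 << 7 → word 0x62
word = 0x62 → little-endian bytes:
  [0]=0x62

62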